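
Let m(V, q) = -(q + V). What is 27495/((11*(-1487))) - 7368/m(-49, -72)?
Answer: -11258661/179927 ≈ -62.573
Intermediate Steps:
m(V, q) = -V - q (m(V, q) = -(V + q) = -V - q)
27495/((11*(-1487))) - 7368/m(-49, -72) = 27495/((11*(-1487))) - 7368/(-1*(-49) - 1*(-72)) = 27495/(-16357) - 7368/(49 + 72) = 27495*(-1/16357) - 7368/121 = -27495/16357 - 7368*1/121 = -27495/16357 - 7368/121 = -11258661/179927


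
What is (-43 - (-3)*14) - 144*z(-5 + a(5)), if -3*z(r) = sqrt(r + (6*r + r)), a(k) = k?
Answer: -1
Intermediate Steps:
z(r) = -2*sqrt(2)*sqrt(r)/3 (z(r) = -sqrt(r + (6*r + r))/3 = -sqrt(r + 7*r)/3 = -2*sqrt(2)*sqrt(r)/3)
(-43 - (-3)*14) - 144*z(-5 + a(5)) = (-43 - (-3)*14) - (-96)*sqrt(2)*sqrt(-5 + 5) = (-43 - 1*(-42)) - (-96)*sqrt(2)*sqrt(0) = (-43 + 42) - (-96)*sqrt(2)*0 = -1 - 144*0 = -1 + 0 = -1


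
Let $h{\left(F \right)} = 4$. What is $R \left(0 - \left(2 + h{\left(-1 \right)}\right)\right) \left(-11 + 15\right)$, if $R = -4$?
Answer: $96$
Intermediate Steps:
$R \left(0 - \left(2 + h{\left(-1 \right)}\right)\right) \left(-11 + 15\right) = - 4 \left(0 + \left(\left(1 - 3\right) - 4\right)\right) \left(-11 + 15\right) = - 4 \left(0 + \left(\left(1 - 3\right) - 4\right)\right) 4 = - 4 \left(0 - 6\right) 4 = \left(-4\right) \left(-6\right) 4 = 24 \cdot 4 = 96$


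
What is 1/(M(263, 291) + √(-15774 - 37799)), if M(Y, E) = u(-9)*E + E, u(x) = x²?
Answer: 23862/569448617 - 13*I*√317/569448617 ≈ 4.1904e-5 - 4.0646e-7*I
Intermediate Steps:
M(Y, E) = 82*E (M(Y, E) = (-9)²*E + E = 81*E + E = 82*E)
1/(M(263, 291) + √(-15774 - 37799)) = 1/(82*291 + √(-15774 - 37799)) = 1/(23862 + √(-53573)) = 1/(23862 + 13*I*√317)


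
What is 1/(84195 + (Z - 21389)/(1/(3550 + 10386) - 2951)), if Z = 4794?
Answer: 8225027/692552401849 ≈ 1.1876e-5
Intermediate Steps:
1/(84195 + (Z - 21389)/(1/(3550 + 10386) - 2951)) = 1/(84195 + (4794 - 21389)/(1/(3550 + 10386) - 2951)) = 1/(84195 - 16595/(1/13936 - 2951)) = 1/(84195 - 16595/(-41125135/13936)) = 1/(84195 - 16595*(-13936/41125135)) = 1/(84195 + 46253584/8225027) = 1/(692552401849/8225027) = 8225027/692552401849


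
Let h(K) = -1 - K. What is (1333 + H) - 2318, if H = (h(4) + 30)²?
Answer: -360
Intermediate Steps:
H = 625 (H = ((-1 - 1*4) + 30)² = ((-1 - 4) + 30)² = (-5 + 30)² = 25² = 625)
(1333 + H) - 2318 = (1333 + 625) - 2318 = 1958 - 2318 = -360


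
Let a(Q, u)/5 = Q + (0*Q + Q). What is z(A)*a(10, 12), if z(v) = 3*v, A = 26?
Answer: 7800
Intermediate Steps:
a(Q, u) = 10*Q (a(Q, u) = 5*(Q + (0*Q + Q)) = 5*(Q + (0 + Q)) = 5*(Q + Q) = 5*(2*Q) = 10*Q)
z(A)*a(10, 12) = (3*26)*(10*10) = 78*100 = 7800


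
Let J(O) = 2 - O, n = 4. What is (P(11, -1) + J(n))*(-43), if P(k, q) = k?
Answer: -387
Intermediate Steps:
(P(11, -1) + J(n))*(-43) = (11 + (2 - 1*4))*(-43) = (11 + (2 - 4))*(-43) = (11 - 2)*(-43) = 9*(-43) = -387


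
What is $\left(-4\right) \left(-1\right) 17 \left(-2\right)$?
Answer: $-136$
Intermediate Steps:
$\left(-4\right) \left(-1\right) 17 \left(-2\right) = 4 \cdot 17 \left(-2\right) = 68 \left(-2\right) = -136$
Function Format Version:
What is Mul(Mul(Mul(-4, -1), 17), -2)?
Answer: -136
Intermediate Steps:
Mul(Mul(Mul(-4, -1), 17), -2) = Mul(Mul(4, 17), -2) = Mul(68, -2) = -136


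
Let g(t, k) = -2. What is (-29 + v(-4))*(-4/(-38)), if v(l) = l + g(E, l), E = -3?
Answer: -70/19 ≈ -3.6842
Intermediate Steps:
v(l) = -2 + l (v(l) = l - 2 = -2 + l)
(-29 + v(-4))*(-4/(-38)) = (-29 + (-2 - 4))*(-4/(-38)) = (-29 - 6)*(-4*(-1/38)) = -35*2/19 = -70/19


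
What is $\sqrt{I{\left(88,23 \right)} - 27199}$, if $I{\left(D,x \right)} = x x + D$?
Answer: $i \sqrt{26582} \approx 163.04 i$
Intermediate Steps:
$I{\left(D,x \right)} = D + x^{2}$ ($I{\left(D,x \right)} = x^{2} + D = D + x^{2}$)
$\sqrt{I{\left(88,23 \right)} - 27199} = \sqrt{\left(88 + 23^{2}\right) - 27199} = \sqrt{\left(88 + 529\right) - 27199} = \sqrt{617 - 27199} = \sqrt{-26582} = i \sqrt{26582}$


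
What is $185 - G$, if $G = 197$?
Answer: $-12$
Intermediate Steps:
$185 - G = 185 - 197 = -12$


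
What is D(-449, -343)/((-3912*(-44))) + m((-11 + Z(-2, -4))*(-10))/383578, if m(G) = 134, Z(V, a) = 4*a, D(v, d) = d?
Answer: -54251051/33012256992 ≈ -0.0016434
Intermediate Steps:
D(-449, -343)/((-3912*(-44))) + m((-11 + Z(-2, -4))*(-10))/383578 = -343/((-3912*(-44))) + 134/383578 = -343/172128 + 134*(1/383578) = -343*1/172128 + 67/191789 = -343/172128 + 67/191789 = -54251051/33012256992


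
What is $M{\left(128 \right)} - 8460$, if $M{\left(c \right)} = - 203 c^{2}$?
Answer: $-3334412$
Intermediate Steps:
$M{\left(128 \right)} - 8460 = - 203 \cdot 128^{2} - 8460 = \left(-203\right) 16384 - 8460 = -3325952 - 8460 = -3334412$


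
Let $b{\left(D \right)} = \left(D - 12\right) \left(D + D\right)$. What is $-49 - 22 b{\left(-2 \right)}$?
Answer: $-1281$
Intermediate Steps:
$b{\left(D \right)} = 2 D \left(-12 + D\right)$ ($b{\left(D \right)} = \left(-12 + D\right) 2 D = 2 D \left(-12 + D\right)$)
$-49 - 22 b{\left(-2 \right)} = -49 - 22 \cdot 2 \left(-2\right) \left(-12 - 2\right) = -49 - 22 \cdot 2 \left(-2\right) \left(-14\right) = -49 - 1232 = -1281$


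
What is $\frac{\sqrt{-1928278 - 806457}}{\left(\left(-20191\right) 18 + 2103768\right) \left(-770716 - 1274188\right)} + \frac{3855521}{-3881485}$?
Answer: $- \frac{3855521}{3881485} - \frac{i \sqrt{2734735}}{3558807778320} \approx -0.99331 - 4.6468 \cdot 10^{-10} i$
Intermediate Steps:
$\frac{\sqrt{-1928278 - 806457}}{\left(\left(-20191\right) 18 + 2103768\right) \left(-770716 - 1274188\right)} + \frac{3855521}{-3881485} = \frac{\sqrt{-2734735}}{\left(-363438 + 2103768\right) \left(-2044904\right)} + 3855521 \left(- \frac{1}{3881485}\right) = \frac{i \sqrt{2734735}}{1740330 \left(-2044904\right)} - \frac{3855521}{3881485} = \frac{i \sqrt{2734735}}{-3558807778320} - \frac{3855521}{3881485} = i \sqrt{2734735} \left(- \frac{1}{3558807778320}\right) - \frac{3855521}{3881485} = - \frac{i \sqrt{2734735}}{3558807778320} - \frac{3855521}{3881485} = - \frac{3855521}{3881485} - \frac{i \sqrt{2734735}}{3558807778320}$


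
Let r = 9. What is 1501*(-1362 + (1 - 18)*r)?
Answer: -2274015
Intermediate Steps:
1501*(-1362 + (1 - 18)*r) = 1501*(-1362 + (1 - 18)*9) = 1501*(-1362 - 17*9) = 1501*(-1362 - 153) = 1501*(-1515) = -2274015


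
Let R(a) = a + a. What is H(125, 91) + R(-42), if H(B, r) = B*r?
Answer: 11291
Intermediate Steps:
R(a) = 2*a
H(125, 91) + R(-42) = 125*91 + 2*(-42) = 11375 - 84 = 11291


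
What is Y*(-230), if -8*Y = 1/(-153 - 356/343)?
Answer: -7889/42268 ≈ -0.18664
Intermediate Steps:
Y = 343/422680 (Y = -1/(8*(-153 - 356/343)) = -1/(8*(-52835/343)) = -⅛*(-343/52835) = 343/422680 ≈ 0.00081149)
Y*(-230) = (343/422680)*(-230) = -7889/42268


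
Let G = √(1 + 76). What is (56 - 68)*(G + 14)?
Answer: -168 - 12*√77 ≈ -273.30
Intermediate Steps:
G = √77 ≈ 8.7750
(56 - 68)*(G + 14) = (56 - 68)*(√77 + 14) = -12*(14 + √77) = -168 - 12*√77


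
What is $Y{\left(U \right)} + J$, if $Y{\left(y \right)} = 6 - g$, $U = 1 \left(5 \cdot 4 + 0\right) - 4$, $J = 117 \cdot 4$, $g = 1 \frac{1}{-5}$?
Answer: $\frac{2371}{5} \approx 474.2$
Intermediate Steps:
$g = - \frac{1}{5}$ ($g = 1 \left(- \frac{1}{5}\right) = - \frac{1}{5} \approx -0.2$)
$J = 468$
$U = 16$ ($U = 1 \left(20 + 0\right) - 4 = 1 \cdot 20 - 4 = 20 - 4 = 16$)
$Y{\left(y \right)} = \frac{31}{5}$ ($Y{\left(y \right)} = 6 - - \frac{1}{5} = 6 + \frac{1}{5} = \frac{31}{5}$)
$Y{\left(U \right)} + J = \frac{31}{5} + 468 = \frac{2371}{5}$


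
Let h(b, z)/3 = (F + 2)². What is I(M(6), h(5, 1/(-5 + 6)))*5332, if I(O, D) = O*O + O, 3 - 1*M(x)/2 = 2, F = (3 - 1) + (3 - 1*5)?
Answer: 31992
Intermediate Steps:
F = 0 (F = 2 + (3 - 5) = 2 - 2 = 0)
M(x) = 2 (M(x) = 6 - 2*2 = 6 - 4 = 2)
h(b, z) = 12 (h(b, z) = 3*(0 + 2)² = 3*2² = 3*4 = 12)
I(O, D) = O + O² (I(O, D) = O² + O = O + O²)
I(M(6), h(5, 1/(-5 + 6)))*5332 = (2*(1 + 2))*5332 = (2*3)*5332 = 6*5332 = 31992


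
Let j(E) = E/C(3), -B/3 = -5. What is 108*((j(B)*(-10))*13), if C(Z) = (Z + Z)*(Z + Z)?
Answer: -5850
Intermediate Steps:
B = 15 (B = -3*(-5) = 15)
C(Z) = 4*Z² (C(Z) = (2*Z)*(2*Z) = 4*Z²)
j(E) = E/36 (j(E) = E/((4*3²)) = E/((4*9)) = E/36)
108*((j(B)*(-10))*13) = 108*((((1/36)*15)*(-10))*13) = 108*(((5/12)*(-10))*13) = 108*(-25/6*13) = 108*(-325/6) = -5850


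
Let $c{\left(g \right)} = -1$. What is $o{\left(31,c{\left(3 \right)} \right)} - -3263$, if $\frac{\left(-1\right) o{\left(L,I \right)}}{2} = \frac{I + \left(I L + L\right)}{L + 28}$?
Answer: $\frac{192519}{59} \approx 3263.0$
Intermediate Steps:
$o{\left(L,I \right)} = - \frac{2 \left(I + L + I L\right)}{28 + L}$ ($o{\left(L,I \right)} = - 2 \frac{I + \left(I L + L\right)}{L + 28} = - 2 \frac{I + \left(L + I L\right)}{28 + L} = - 2 \frac{I + L + I L}{28 + L} = - \frac{2 \left(I + L + I L\right)}{28 + L}$)
$o{\left(31,c{\left(3 \right)} \right)} - -3263 = \frac{2 \left(\left(-1\right) \left(-1\right) - 31 - \left(-1\right) 31\right)}{28 + 31} - -3263 = \frac{2 \left(1 - 31 + 31\right)}{59} + 3263 = 2 \cdot \frac{1}{59} \cdot 1 + 3263 = \frac{2}{59} + 3263 = \frac{192519}{59}$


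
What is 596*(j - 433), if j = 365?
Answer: -40528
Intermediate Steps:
596*(j - 433) = 596*(365 - 433) = 596*(-68) = -40528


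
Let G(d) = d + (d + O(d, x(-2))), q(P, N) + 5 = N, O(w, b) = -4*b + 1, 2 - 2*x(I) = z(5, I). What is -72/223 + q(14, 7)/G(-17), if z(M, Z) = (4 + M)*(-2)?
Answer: -5702/16279 ≈ -0.35027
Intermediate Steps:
z(M, Z) = -8 - 2*M
x(I) = 10 (x(I) = 1 - (-8 - 2*5)/2 = 1 - (-8 - 10)/2 = 1 - 1/2*(-18) = 1 + 9 = 10)
O(w, b) = 1 - 4*b
q(P, N) = -5 + N
G(d) = -39 + 2*d (G(d) = d + (d + (1 - 4*10)) = d + (d + (1 - 40)) = d + (d - 39) = d + (-39 + d) = -39 + 2*d)
-72/223 + q(14, 7)/G(-17) = -72/223 + (-5 + 7)/(-39 + 2*(-17)) = -72*1/223 + 2/(-39 - 34) = -72/223 + 2/(-73) = -72/223 + 2*(-1/73) = -72/223 - 2/73 = -5702/16279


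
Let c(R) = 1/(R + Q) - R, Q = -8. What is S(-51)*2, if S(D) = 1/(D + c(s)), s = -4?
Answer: -24/565 ≈ -0.042478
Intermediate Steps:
c(R) = 1/(-8 + R) - R (c(R) = 1/(R - 8) - R = 1/(-8 + R) - R)
S(D) = 1/(47/12 + D) (S(D) = 1/(D + (1 - 1*(-4)² + 8*(-4))/(-8 - 4)) = 1/(D + (1 - 1*16 - 32)/(-12)) = 1/(D - (1 - 16 - 32)/12) = 1/(D - 1/12*(-47)) = 1/(D + 47/12) = 1/(47/12 + D))
S(-51)*2 = (12/(47 + 12*(-51)))*2 = (12/(47 - 612))*2 = (12/(-565))*2 = (12*(-1/565))*2 = -12/565*2 = -24/565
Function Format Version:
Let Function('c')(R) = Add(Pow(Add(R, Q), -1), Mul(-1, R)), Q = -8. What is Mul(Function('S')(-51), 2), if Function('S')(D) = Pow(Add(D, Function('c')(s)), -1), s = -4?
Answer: Rational(-24, 565) ≈ -0.042478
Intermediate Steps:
Function('c')(R) = Add(Pow(Add(-8, R), -1), Mul(-1, R)) (Function('c')(R) = Add(Pow(Add(R, -8), -1), Mul(-1, R)) = Add(Pow(Add(-8, R), -1), Mul(-1, R)))
Function('S')(D) = Pow(Add(Rational(47, 12), D), -1) (Function('S')(D) = Pow(Add(D, Mul(Pow(Add(-8, -4), -1), Add(1, Mul(-1, Pow(-4, 2)), Mul(8, -4)))), -1) = Pow(Add(D, Mul(Pow(-12, -1), Add(1, Mul(-1, 16), -32))), -1) = Pow(Add(D, Mul(Rational(-1, 12), Add(1, -16, -32))), -1) = Pow(Add(D, Mul(Rational(-1, 12), -47)), -1) = Pow(Add(D, Rational(47, 12)), -1) = Pow(Add(Rational(47, 12), D), -1))
Mul(Function('S')(-51), 2) = Mul(Mul(12, Pow(Add(47, Mul(12, -51)), -1)), 2) = Mul(Mul(12, Pow(Add(47, -612), -1)), 2) = Mul(Mul(12, Pow(-565, -1)), 2) = Mul(Mul(12, Rational(-1, 565)), 2) = Mul(Rational(-12, 565), 2) = Rational(-24, 565)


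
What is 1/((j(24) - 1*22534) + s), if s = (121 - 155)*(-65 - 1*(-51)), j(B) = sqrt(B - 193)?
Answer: -22058/486555533 - 13*I/486555533 ≈ -4.5335e-5 - 2.6718e-8*I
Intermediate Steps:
j(B) = sqrt(-193 + B)
s = 476 (s = -34*(-65 + 51) = -34*(-14) = 476)
1/((j(24) - 1*22534) + s) = 1/((sqrt(-193 + 24) - 1*22534) + 476) = 1/((sqrt(-169) - 22534) + 476) = 1/((13*I - 22534) + 476) = 1/((-22534 + 13*I) + 476) = 1/(-22058 + 13*I) = (-22058 - 13*I)/486555533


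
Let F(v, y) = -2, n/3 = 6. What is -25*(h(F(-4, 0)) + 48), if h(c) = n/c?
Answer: -975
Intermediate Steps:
n = 18 (n = 3*6 = 18)
h(c) = 18/c
-25*(h(F(-4, 0)) + 48) = -25*(18/(-2) + 48) = -25*(18*(-½) + 48) = -25*(-9 + 48) = -25*39 = -975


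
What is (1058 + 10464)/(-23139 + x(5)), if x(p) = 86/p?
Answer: -57610/115609 ≈ -0.49832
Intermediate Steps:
(1058 + 10464)/(-23139 + x(5)) = (1058 + 10464)/(-23139 + 86/5) = 11522/(-23139 + 86*(⅕)) = 11522/(-23139 + 86/5) = 11522/(-115609/5) = 11522*(-5/115609) = -57610/115609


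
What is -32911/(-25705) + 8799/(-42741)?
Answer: 393490252/366219135 ≈ 1.0745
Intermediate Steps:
-32911/(-25705) + 8799/(-42741) = -32911*(-1/25705) + 8799*(-1/42741) = 32911/25705 - 2933/14247 = 393490252/366219135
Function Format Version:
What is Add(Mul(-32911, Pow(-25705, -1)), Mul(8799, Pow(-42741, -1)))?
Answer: Rational(393490252, 366219135) ≈ 1.0745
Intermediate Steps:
Add(Mul(-32911, Pow(-25705, -1)), Mul(8799, Pow(-42741, -1))) = Add(Mul(-32911, Rational(-1, 25705)), Mul(8799, Rational(-1, 42741))) = Add(Rational(32911, 25705), Rational(-2933, 14247)) = Rational(393490252, 366219135)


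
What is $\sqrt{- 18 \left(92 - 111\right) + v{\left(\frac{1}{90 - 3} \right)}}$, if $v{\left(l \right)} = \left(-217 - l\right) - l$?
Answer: $\frac{\sqrt{945951}}{87} \approx 11.179$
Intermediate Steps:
$v{\left(l \right)} = -217 - 2 l$
$\sqrt{- 18 \left(92 - 111\right) + v{\left(\frac{1}{90 - 3} \right)}} = \sqrt{- 18 \left(92 - 111\right) - \left(217 + \frac{2}{90 - 3}\right)} = \sqrt{\left(-18\right) \left(-19\right) - \left(217 + \frac{2}{87}\right)} = \sqrt{342 - \frac{18881}{87}} = \sqrt{\frac{10873}{87}} = \frac{\sqrt{945951}}{87}$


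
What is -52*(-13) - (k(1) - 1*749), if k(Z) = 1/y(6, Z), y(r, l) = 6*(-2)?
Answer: 17101/12 ≈ 1425.1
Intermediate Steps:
y(r, l) = -12
k(Z) = -1/12 (k(Z) = 1/(-12) = -1/12)
-52*(-13) - (k(1) - 1*749) = -52*(-13) - (-1/12 - 1*749) = 676 - (-1/12 - 749) = 676 - 1*(-8989/12) = 676 + 8989/12 = 17101/12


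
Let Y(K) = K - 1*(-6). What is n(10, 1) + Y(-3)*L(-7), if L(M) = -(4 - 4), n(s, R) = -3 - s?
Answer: -13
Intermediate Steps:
L(M) = 0 (L(M) = -1*0 = 0)
Y(K) = 6 + K (Y(K) = K + 6 = 6 + K)
n(10, 1) + Y(-3)*L(-7) = (-3 - 1*10) + (6 - 3)*0 = (-3 - 10) + 3*0 = -13 + 0 = -13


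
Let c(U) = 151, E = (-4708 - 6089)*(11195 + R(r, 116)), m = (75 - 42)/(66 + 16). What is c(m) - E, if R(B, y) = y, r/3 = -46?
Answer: 122125018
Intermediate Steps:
r = -138 (r = 3*(-46) = -138)
m = 33/82 ≈ 0.40244
E = -122124867 (E = (-4708 - 6089)*(11195 + 116) = -10797*11311 = -122124867)
c(m) - E = 151 - 1*(-122124867) = 151 + 122124867 = 122125018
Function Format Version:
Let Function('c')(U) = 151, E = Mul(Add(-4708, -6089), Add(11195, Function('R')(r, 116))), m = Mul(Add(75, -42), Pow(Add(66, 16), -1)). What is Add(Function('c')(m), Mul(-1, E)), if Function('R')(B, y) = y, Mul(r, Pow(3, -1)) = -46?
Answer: 122125018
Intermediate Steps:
r = -138 (r = Mul(3, -46) = -138)
m = Rational(33, 82) (m = Mul(33, Pow(82, -1)) = Mul(33, Rational(1, 82)) = Rational(33, 82) ≈ 0.40244)
E = -122124867 (E = Mul(Add(-4708, -6089), Add(11195, 116)) = Mul(-10797, 11311) = -122124867)
Add(Function('c')(m), Mul(-1, E)) = Add(151, Mul(-1, -122124867)) = Add(151, 122124867) = 122125018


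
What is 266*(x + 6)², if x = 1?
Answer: 13034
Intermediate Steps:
266*(x + 6)² = 266*(1 + 6)² = 266*7² = 266*49 = 13034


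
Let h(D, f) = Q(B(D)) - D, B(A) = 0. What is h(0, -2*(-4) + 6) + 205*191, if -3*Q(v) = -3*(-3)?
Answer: 39152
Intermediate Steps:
Q(v) = -3 (Q(v) = -(-1)*(-3) = -1/3*9 = -3)
h(D, f) = -3 - D
h(0, -2*(-4) + 6) + 205*191 = (-3 - 1*0) + 205*191 = (-3 + 0) + 39155 = -3 + 39155 = 39152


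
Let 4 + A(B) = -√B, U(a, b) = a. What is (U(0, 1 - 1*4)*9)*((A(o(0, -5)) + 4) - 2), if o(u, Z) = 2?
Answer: 0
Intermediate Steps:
A(B) = -4 - √B
(U(0, 1 - 1*4)*9)*((A(o(0, -5)) + 4) - 2) = (0*9)*(((-4 - √2) + 4) - 2) = 0*(-√2 - 2) = 0*(-2 - √2) = 0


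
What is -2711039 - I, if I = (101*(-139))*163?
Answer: -422682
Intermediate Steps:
I = -2288357 (I = -14039*163 = -2288357)
-2711039 - I = -2711039 - 1*(-2288357) = -2711039 + 2288357 = -422682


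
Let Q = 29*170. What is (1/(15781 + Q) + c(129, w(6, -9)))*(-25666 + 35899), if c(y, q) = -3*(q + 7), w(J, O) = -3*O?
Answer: -21617427393/20711 ≈ -1.0438e+6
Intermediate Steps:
c(y, q) = -21 - 3*q (c(y, q) = -3*(7 + q) = -21 - 3*q)
Q = 4930
(1/(15781 + Q) + c(129, w(6, -9)))*(-25666 + 35899) = (1/(15781 + 4930) + (-21 - (-9)*(-9)))*(-25666 + 35899) = (1/20711 + (-21 - 3*27))*10233 = (1/20711 + (-21 - 81))*10233 = (1/20711 - 102)*10233 = -2112521/20711*10233 = -21617427393/20711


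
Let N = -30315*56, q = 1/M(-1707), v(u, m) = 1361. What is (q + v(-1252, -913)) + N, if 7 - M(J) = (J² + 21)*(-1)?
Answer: -4942748363682/2913877 ≈ -1.6963e+6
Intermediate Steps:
M(J) = 28 + J² (M(J) = 7 - (J² + 21)*(-1) = 7 - (21 + J²)*(-1) = 7 - (-21 - J²) = 7 + (21 + J²) = 28 + J²)
q = 1/2913877 (q = 1/(28 + (-1707)²) = 1/(28 + 2913849) = 1/2913877 ≈ 3.4319e-7)
N = -1697640
(q + v(-1252, -913)) + N = (1/2913877 + 1361) - 1697640 = 3965786598/2913877 - 1697640 = -4942748363682/2913877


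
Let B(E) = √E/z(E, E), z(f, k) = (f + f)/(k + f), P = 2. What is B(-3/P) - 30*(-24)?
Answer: 720 + I*√6/2 ≈ 720.0 + 1.2247*I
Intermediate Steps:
z(f, k) = 2*f/(f + k) (z(f, k) = (2*f)/(f + k) = 2*f/(f + k))
B(E) = √E (B(E) = √E/((2*E/(E + E))) = √E/((2*E/((2*E)))) = √E/((2*E*(1/(2*E)))) = √E/1 = 1*√E = √E)
B(-3/P) - 30*(-24) = √(-3/2) - 30*(-24) = √(-3*½) + 720 = √(-3/2) + 720 = I*√6/2 + 720 = 720 + I*√6/2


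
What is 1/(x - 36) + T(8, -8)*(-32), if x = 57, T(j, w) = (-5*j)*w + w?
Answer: -209663/21 ≈ -9984.0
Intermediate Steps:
T(j, w) = w - 5*j*w (T(j, w) = -5*j*w + w = w - 5*j*w)
1/(x - 36) + T(8, -8)*(-32) = 1/(57 - 36) - 8*(1 - 5*8)*(-32) = 1/21 - 8*(1 - 40)*(-32) = 1/21 - 8*(-39)*(-32) = 1/21 + 312*(-32) = 1/21 - 9984 = -209663/21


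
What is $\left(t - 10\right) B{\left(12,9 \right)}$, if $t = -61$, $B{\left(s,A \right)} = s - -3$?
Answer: $-1065$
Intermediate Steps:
$B{\left(s,A \right)} = 3 + s$ ($B{\left(s,A \right)} = s + 3 = 3 + s$)
$\left(t - 10\right) B{\left(12,9 \right)} = \left(-61 - 10\right) \left(3 + 12\right) = \left(-71\right) 15 = -1065$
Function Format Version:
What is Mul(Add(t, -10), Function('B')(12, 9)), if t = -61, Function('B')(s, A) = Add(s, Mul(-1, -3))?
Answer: -1065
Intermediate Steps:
Function('B')(s, A) = Add(3, s) (Function('B')(s, A) = Add(s, 3) = Add(3, s))
Mul(Add(t, -10), Function('B')(12, 9)) = Mul(Add(-61, -10), Add(3, 12)) = Mul(-71, 15) = -1065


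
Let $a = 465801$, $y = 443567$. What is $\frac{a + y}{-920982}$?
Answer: $- \frac{454684}{460491} \approx -0.98739$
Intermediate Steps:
$\frac{a + y}{-920982} = \frac{465801 + 443567}{-920982} = 909368 \left(- \frac{1}{920982}\right) = - \frac{454684}{460491}$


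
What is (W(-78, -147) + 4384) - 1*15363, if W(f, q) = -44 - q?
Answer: -10876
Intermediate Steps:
(W(-78, -147) + 4384) - 1*15363 = ((-44 - 1*(-147)) + 4384) - 1*15363 = ((-44 + 147) + 4384) - 15363 = (103 + 4384) - 15363 = 4487 - 15363 = -10876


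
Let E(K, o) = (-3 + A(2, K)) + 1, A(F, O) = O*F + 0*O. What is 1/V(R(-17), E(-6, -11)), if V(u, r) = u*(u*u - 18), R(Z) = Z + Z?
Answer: -1/38692 ≈ -2.5845e-5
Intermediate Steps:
R(Z) = 2*Z
A(F, O) = F*O (A(F, O) = F*O + 0 = F*O)
E(K, o) = -2 + 2*K (E(K, o) = (-3 + 2*K) + 1 = -2 + 2*K)
V(u, r) = u*(-18 + u²) (V(u, r) = u*(u² - 18) = u*(-18 + u²))
1/V(R(-17), E(-6, -11)) = 1/((2*(-17))*(-18 + (2*(-17))²)) = 1/(-34*(-18 + (-34)²)) = 1/(-34*(-18 + 1156)) = 1/(-34*1138) = 1/(-38692) = -1/38692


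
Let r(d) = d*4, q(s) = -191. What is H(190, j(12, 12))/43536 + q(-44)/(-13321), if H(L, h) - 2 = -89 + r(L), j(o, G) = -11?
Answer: 17280409/579943056 ≈ 0.029797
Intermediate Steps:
r(d) = 4*d
H(L, h) = -87 + 4*L (H(L, h) = 2 + (-89 + 4*L) = -87 + 4*L)
H(190, j(12, 12))/43536 + q(-44)/(-13321) = (-87 + 4*190)/43536 - 191/(-13321) = (-87 + 760)*(1/43536) - 191*(-1/13321) = 673*(1/43536) + 191/13321 = 673/43536 + 191/13321 = 17280409/579943056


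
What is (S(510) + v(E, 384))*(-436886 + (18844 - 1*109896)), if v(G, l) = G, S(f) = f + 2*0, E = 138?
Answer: -342103824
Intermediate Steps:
S(f) = f (S(f) = f + 0 = f)
(S(510) + v(E, 384))*(-436886 + (18844 - 1*109896)) = (510 + 138)*(-436886 + (18844 - 1*109896)) = 648*(-436886 + (18844 - 109896)) = 648*(-436886 - 91052) = 648*(-527938) = -342103824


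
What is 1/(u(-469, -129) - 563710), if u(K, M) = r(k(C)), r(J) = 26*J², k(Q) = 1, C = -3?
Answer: -1/563684 ≈ -1.7740e-6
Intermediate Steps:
u(K, M) = 26 (u(K, M) = 26*1² = 26*1 = 26)
1/(u(-469, -129) - 563710) = 1/(26 - 563710) = 1/(-563684) = -1/563684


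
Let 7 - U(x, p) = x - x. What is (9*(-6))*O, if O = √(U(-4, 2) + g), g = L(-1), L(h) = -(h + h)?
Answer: -162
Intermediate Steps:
L(h) = -2*h
U(x, p) = 7 (U(x, p) = 7 - (x - x) = 7 - 1*0 = 7 + 0 = 7)
g = 2 (g = -2*(-1) = 2)
O = 3 (O = √(7 + 2) = √9 = 3)
(9*(-6))*O = (9*(-6))*3 = -54*3 = -162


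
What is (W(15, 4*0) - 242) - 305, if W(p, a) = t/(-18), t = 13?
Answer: -9859/18 ≈ -547.72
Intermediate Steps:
W(p, a) = -13/18 (W(p, a) = 13/(-18) = 13*(-1/18) = -13/18)
(W(15, 4*0) - 242) - 305 = (-13/18 - 242) - 305 = -4369/18 - 305 = -9859/18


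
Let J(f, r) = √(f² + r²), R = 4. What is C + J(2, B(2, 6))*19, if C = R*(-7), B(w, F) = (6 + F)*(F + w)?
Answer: -28 + 38*√2305 ≈ 1796.4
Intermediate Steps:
C = -28 (C = 4*(-7) = -28)
C + J(2, B(2, 6))*19 = -28 + √(2² + (6² + 6*6 + 6*2 + 6*2)²)*19 = -28 + √(4 + (36 + 36 + 12 + 12)²)*19 = -28 + √(4 + 96²)*19 = -28 + √(4 + 9216)*19 = -28 + √9220*19 = -28 + (2*√2305)*19 = -28 + 38*√2305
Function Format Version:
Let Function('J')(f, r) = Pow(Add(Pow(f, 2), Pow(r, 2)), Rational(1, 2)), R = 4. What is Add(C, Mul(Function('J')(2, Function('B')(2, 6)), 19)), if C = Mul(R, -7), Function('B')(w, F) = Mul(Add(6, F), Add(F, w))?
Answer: Add(-28, Mul(38, Pow(2305, Rational(1, 2)))) ≈ 1796.4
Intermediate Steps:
C = -28 (C = Mul(4, -7) = -28)
Add(C, Mul(Function('J')(2, Function('B')(2, 6)), 19)) = Add(-28, Mul(Pow(Add(Pow(2, 2), Pow(Add(Pow(6, 2), Mul(6, 6), Mul(6, 2), Mul(6, 2)), 2)), Rational(1, 2)), 19)) = Add(-28, Mul(Pow(Add(4, Pow(Add(36, 36, 12, 12), 2)), Rational(1, 2)), 19)) = Add(-28, Mul(Pow(Add(4, Pow(96, 2)), Rational(1, 2)), 19)) = Add(-28, Mul(Pow(Add(4, 9216), Rational(1, 2)), 19)) = Add(-28, Mul(Pow(9220, Rational(1, 2)), 19)) = Add(-28, Mul(Mul(2, Pow(2305, Rational(1, 2))), 19)) = Add(-28, Mul(38, Pow(2305, Rational(1, 2))))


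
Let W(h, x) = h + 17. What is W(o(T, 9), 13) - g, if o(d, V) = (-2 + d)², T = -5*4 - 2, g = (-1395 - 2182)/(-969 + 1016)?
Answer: 31448/47 ≈ 669.11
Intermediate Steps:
g = -3577/47 ≈ -76.106
T = -22 (T = -20 - 2 = -22)
W(h, x) = 17 + h
W(o(T, 9), 13) - g = (17 + (-2 - 22)²) - 1*(-3577/47) = (17 + (-24)²) + 3577/47 = (17 + 576) + 3577/47 = 593 + 3577/47 = 31448/47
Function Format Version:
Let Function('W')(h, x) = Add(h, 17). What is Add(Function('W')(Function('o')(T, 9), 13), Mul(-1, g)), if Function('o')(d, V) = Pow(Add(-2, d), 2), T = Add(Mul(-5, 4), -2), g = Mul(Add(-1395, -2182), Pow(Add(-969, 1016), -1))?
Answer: Rational(31448, 47) ≈ 669.11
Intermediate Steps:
g = Rational(-3577, 47) (g = Mul(-3577, Pow(47, -1)) = Mul(-3577, Rational(1, 47)) = Rational(-3577, 47) ≈ -76.106)
T = -22 (T = Add(-20, -2) = -22)
Function('W')(h, x) = Add(17, h)
Add(Function('W')(Function('o')(T, 9), 13), Mul(-1, g)) = Add(Add(17, Pow(Add(-2, -22), 2)), Mul(-1, Rational(-3577, 47))) = Add(Add(17, Pow(-24, 2)), Rational(3577, 47)) = Add(Add(17, 576), Rational(3577, 47)) = Add(593, Rational(3577, 47)) = Rational(31448, 47)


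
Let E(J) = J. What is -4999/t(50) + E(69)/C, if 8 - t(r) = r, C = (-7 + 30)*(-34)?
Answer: 42460/357 ≈ 118.94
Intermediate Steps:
C = -782 (C = 23*(-34) = -782)
t(r) = 8 - r
-4999/t(50) + E(69)/C = -4999/(8 - 1*50) + 69/(-782) = -4999/(8 - 50) + 69*(-1/782) = -4999/(-42) - 3/34 = -4999*(-1/42) - 3/34 = 4999/42 - 3/34 = 42460/357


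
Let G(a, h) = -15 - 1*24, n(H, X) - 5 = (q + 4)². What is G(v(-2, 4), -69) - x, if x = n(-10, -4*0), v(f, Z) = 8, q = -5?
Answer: -45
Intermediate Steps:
n(H, X) = 6 (n(H, X) = 5 + (-5 + 4)² = 5 + (-1)² = 5 + 1 = 6)
G(a, h) = -39 (G(a, h) = -15 - 24 = -39)
x = 6
G(v(-2, 4), -69) - x = -39 - 1*6 = -39 - 6 = -45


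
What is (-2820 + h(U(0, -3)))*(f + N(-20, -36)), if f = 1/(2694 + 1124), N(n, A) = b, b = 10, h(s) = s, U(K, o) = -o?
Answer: -107555877/3818 ≈ -28171.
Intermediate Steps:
N(n, A) = 10
f = 1/3818 ≈ 0.00026192
(-2820 + h(U(0, -3)))*(f + N(-20, -36)) = (-2820 - 1*(-3))*(1/3818 + 10) = (-2820 + 3)*(38181/3818) = -2817*38181/3818 = -107555877/3818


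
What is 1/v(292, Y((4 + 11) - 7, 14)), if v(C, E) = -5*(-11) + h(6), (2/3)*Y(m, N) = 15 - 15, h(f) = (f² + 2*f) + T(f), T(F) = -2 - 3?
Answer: 1/98 ≈ 0.010204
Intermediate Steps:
T(F) = -5
h(f) = -5 + f² + 2*f (h(f) = (f² + 2*f) - 5 = -5 + f² + 2*f)
Y(m, N) = 0 (Y(m, N) = 3*(15 - 15)/2 = (3/2)*0 = 0)
v(C, E) = 98 (v(C, E) = -5*(-11) + (-5 + 6² + 2*6) = 55 + (-5 + 36 + 12) = 55 + 43 = 98)
1/v(292, Y((4 + 11) - 7, 14)) = 1/98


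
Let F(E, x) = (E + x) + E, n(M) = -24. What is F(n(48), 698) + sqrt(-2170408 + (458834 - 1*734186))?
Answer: 650 + 8*I*sqrt(38215) ≈ 650.0 + 1563.9*I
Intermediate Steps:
F(E, x) = x + 2*E
F(n(48), 698) + sqrt(-2170408 + (458834 - 1*734186)) = (698 + 2*(-24)) + sqrt(-2170408 + (458834 - 1*734186)) = (698 - 48) + sqrt(-2170408 + (458834 - 734186)) = 650 + sqrt(-2170408 - 275352) = 650 + sqrt(-2445760) = 650 + 8*I*sqrt(38215)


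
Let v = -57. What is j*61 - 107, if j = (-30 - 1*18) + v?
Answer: -6512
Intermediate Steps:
j = -105 (j = (-30 - 1*18) - 57 = (-30 - 18) - 57 = -48 - 57 = -105)
j*61 - 107 = -105*61 - 107 = -6405 - 107 = -6512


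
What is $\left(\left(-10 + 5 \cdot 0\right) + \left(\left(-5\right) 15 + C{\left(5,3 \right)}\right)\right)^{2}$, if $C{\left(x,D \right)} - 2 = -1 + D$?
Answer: $6561$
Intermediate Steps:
$C{\left(x,D \right)} = 1 + D$ ($C{\left(x,D \right)} = 2 + \left(-1 + D\right) = 1 + D$)
$\left(\left(-10 + 5 \cdot 0\right) + \left(\left(-5\right) 15 + C{\left(5,3 \right)}\right)\right)^{2} = \left(\left(-10 + 5 \cdot 0\right) + \left(\left(-5\right) 15 + \left(1 + 3\right)\right)\right)^{2} = \left(\left(-10 + 0\right) + \left(-75 + 4\right)\right)^{2} = \left(-10 - 71\right)^{2} = \left(-81\right)^{2} = 6561$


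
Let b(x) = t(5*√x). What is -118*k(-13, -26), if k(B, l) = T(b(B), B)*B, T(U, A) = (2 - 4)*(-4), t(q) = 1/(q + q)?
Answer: 12272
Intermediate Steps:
t(q) = 1/(2*q)
b(x) = 1/(10*√x) (b(x) = 1/(2*((5*√x))) = (1/(5*√x))/2 = 1/(10*√x))
T(U, A) = 8 (T(U, A) = -2*(-4) = 8)
k(B, l) = 8*B
-118*k(-13, -26) = -944*(-13) = -118*(-104) = 12272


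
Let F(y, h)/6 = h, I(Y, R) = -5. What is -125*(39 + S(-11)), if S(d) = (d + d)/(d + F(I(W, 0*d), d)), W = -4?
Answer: -34375/7 ≈ -4910.7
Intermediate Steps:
F(y, h) = 6*h
S(d) = 2/7 (S(d) = (d + d)/(d + 6*d) = (2*d)/((7*d)) = (2*d)*(1/(7*d)) = 2/7)
-125*(39 + S(-11)) = -125*(39 + 2/7) = -125*275/7 = -34375/7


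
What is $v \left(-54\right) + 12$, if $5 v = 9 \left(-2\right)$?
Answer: $\frac{1032}{5} \approx 206.4$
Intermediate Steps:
$v = - \frac{18}{5}$ ($v = \frac{9 \left(-2\right)}{5} = \frac{1}{5} \left(-18\right) = - \frac{18}{5} \approx -3.6$)
$v \left(-54\right) + 12 = \left(- \frac{18}{5}\right) \left(-54\right) + 12 = \frac{972}{5} + 12 = \frac{1032}{5}$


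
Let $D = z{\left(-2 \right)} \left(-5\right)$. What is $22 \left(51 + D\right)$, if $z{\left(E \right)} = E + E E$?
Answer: $902$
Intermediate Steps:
$z{\left(E \right)} = E + E^{2}$
$D = -10$ ($D = - 2 \left(1 - 2\right) \left(-5\right) = \left(-2\right) \left(-1\right) \left(-5\right) = 2 \left(-5\right) = -10$)
$22 \left(51 + D\right) = 22 \left(51 - 10\right) = 22 \cdot 41 = 902$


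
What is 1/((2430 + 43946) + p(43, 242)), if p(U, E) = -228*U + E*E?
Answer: 1/95136 ≈ 1.0511e-5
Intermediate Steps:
p(U, E) = E² - 228*U (p(U, E) = -228*U + E² = E² - 228*U)
1/((2430 + 43946) + p(43, 242)) = 1/((2430 + 43946) + (242² - 228*43)) = 1/(46376 + (58564 - 9804)) = 1/(46376 + 48760) = 1/95136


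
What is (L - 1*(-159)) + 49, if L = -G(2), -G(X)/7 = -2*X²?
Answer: 152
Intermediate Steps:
G(X) = 14*X² (G(X) = -(-14)*X² = 14*X²)
L = -56 (L = -14*2² = -14*4 = -1*56 = -56)
(L - 1*(-159)) + 49 = (-56 - 1*(-159)) + 49 = (-56 + 159) + 49 = 103 + 49 = 152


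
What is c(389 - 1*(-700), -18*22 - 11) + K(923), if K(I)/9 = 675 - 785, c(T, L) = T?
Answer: 99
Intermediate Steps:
K(I) = -990 (K(I) = 9*(675 - 785) = 9*(-110) = -990)
c(389 - 1*(-700), -18*22 - 11) + K(923) = (389 - 1*(-700)) - 990 = (389 + 700) - 990 = 1089 - 990 = 99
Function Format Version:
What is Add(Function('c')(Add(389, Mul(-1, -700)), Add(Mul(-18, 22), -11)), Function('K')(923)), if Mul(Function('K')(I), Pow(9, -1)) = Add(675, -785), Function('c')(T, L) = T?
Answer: 99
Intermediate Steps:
Function('K')(I) = -990 (Function('K')(I) = Mul(9, Add(675, -785)) = Mul(9, -110) = -990)
Add(Function('c')(Add(389, Mul(-1, -700)), Add(Mul(-18, 22), -11)), Function('K')(923)) = Add(Add(389, Mul(-1, -700)), -990) = Add(Add(389, 700), -990) = Add(1089, -990) = 99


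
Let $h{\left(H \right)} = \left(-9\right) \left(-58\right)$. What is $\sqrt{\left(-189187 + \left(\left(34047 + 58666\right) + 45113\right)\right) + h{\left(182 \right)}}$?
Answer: $i \sqrt{50839} \approx 225.48 i$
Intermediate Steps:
$h{\left(H \right)} = 522$
$\sqrt{\left(-189187 + \left(\left(34047 + 58666\right) + 45113\right)\right) + h{\left(182 \right)}} = \sqrt{\left(-189187 + \left(\left(34047 + 58666\right) + 45113\right)\right) + 522} = \sqrt{\left(-189187 + \left(92713 + 45113\right)\right) + 522} = \sqrt{\left(-189187 + 137826\right) + 522} = \sqrt{-51361 + 522} = \sqrt{-50839} = i \sqrt{50839}$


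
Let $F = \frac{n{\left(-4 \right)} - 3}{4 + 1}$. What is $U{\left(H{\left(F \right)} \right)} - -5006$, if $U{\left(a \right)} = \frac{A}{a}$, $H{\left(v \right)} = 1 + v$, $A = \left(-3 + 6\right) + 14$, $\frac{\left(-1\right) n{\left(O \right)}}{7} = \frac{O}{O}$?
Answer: $4989$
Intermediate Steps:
$n{\left(O \right)} = -7$ ($n{\left(O \right)} = - 7 \frac{O}{O} = \left(-7\right) 1 = -7$)
$A = 17$ ($A = 3 + 14 = 17$)
$F = -2$ ($F = \frac{-7 - 3}{4 + 1} = - \frac{10}{5} = \left(-10\right) \frac{1}{5} = -2$)
$U{\left(a \right)} = \frac{17}{a}$
$U{\left(H{\left(F \right)} \right)} - -5006 = \frac{17}{1 - 2} - -5006 = \frac{17}{-1} + 5006 = 17 \left(-1\right) + 5006 = -17 + 5006 = 4989$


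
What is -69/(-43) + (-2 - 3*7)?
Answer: -920/43 ≈ -21.395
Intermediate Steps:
-69/(-43) + (-2 - 3*7) = -69*(-1/43) + (-2 - 21) = 69/43 - 23 = -920/43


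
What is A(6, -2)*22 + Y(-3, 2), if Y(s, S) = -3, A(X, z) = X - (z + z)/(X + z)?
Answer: 151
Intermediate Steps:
A(X, z) = X - 2*z/(X + z)
A(6, -2)*22 + Y(-3, 2) = ((6**2 - 2*(-2) + 6*(-2))/(6 - 2))*22 - 3 = ((36 + 4 - 12)/4)*22 - 3 = ((1/4)*28)*22 - 3 = 7*22 - 3 = 154 - 3 = 151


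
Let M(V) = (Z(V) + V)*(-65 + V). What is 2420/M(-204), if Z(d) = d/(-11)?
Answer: 1331/27438 ≈ 0.048509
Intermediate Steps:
Z(d) = -d/11 (Z(d) = d*(-1/11) = -d/11)
M(V) = 10*V*(-65 + V)/11 (M(V) = (-V/11 + V)*(-65 + V) = (10*V/11)*(-65 + V) = 10*V*(-65 + V)/11)
2420/M(-204) = 2420/(((10/11)*(-204)*(-65 - 204))) = 2420/(((10/11)*(-204)*(-269))) = 2420/(548760/11) = 2420*(11/548760) = 1331/27438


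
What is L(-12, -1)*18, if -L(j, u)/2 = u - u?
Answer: 0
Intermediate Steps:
L(j, u) = 0 (L(j, u) = -2*(u - u) = -2*0 = 0)
L(-12, -1)*18 = 0*18 = 0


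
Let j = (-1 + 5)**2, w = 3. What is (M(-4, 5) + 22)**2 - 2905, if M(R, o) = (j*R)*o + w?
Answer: 84120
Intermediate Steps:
j = 16 (j = 4**2 = 16)
M(R, o) = 3 + 16*R*o (M(R, o) = (16*R)*o + 3 = 16*R*o + 3 = 3 + 16*R*o)
(M(-4, 5) + 22)**2 - 2905 = ((3 + 16*(-4)*5) + 22)**2 - 2905 = ((3 - 320) + 22)**2 - 2905 = (-317 + 22)**2 - 2905 = (-295)**2 - 2905 = 87025 - 2905 = 84120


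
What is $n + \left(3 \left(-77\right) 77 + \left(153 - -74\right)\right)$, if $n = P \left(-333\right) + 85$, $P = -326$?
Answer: $91083$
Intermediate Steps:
$n = 108643$ ($n = \left(-326\right) \left(-333\right) + 85 = 108558 + 85 = 108643$)
$n + \left(3 \left(-77\right) 77 + \left(153 - -74\right)\right) = 108643 + \left(3 \left(-77\right) 77 + \left(153 - -74\right)\right) = 108643 + \left(\left(-231\right) 77 + \left(153 + 74\right)\right) = 108643 + \left(-17787 + 227\right) = 108643 - 17560 = 91083$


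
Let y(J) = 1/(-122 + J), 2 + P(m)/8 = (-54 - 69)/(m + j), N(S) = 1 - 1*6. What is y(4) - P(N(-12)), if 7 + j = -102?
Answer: 16501/2242 ≈ 7.3599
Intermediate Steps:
j = -109 (j = -7 - 102 = -109)
N(S) = -5 (N(S) = 1 - 6 = -5)
P(m) = -16 - 984/(-109 + m) (P(m) = -16 + 8*((-54 - 69)/(m - 109)) = -16 + 8*(-123/(-109 + m)) = -16 - 984/(-109 + m))
y(4) - P(N(-12)) = 1/(-122 + 4) - 8*(95 - 2*(-5))/(-109 - 5) = 1/(-118) - 8*(95 + 10)/(-114) = -1/118 - 8*(-1)*105/114 = -1/118 - 1*(-140/19) = -1/118 + 140/19 = 16501/2242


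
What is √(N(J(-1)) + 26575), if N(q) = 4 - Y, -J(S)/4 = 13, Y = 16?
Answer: √26563 ≈ 162.98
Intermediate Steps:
J(S) = -52 (J(S) = -4*13 = -52)
N(q) = -12 (N(q) = 4 - 1*16 = 4 - 16 = -12)
√(N(J(-1)) + 26575) = √(-12 + 26575) = √26563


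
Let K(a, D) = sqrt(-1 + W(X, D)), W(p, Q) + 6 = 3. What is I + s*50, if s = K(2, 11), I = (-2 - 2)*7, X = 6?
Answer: -28 + 100*I ≈ -28.0 + 100.0*I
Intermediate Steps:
W(p, Q) = -3 (W(p, Q) = -6 + 3 = -3)
I = -28 (I = -4*7 = -28)
K(a, D) = 2*I (K(a, D) = sqrt(-1 - 3) = sqrt(-4) = 2*I)
s = 2*I ≈ 2.0*I
I + s*50 = -28 + (2*I)*50 = -28 + 100*I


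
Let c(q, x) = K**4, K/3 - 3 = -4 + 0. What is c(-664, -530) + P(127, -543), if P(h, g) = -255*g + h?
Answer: 138673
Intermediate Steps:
P(h, g) = h - 255*g
K = -3 (K = 9 + 3*(-4 + 0) = 9 + 3*(-4) = 9 - 12 = -3)
c(q, x) = 81 (c(q, x) = (-3)**4 = 81)
c(-664, -530) + P(127, -543) = 81 + (127 - 255*(-543)) = 81 + (127 + 138465) = 81 + 138592 = 138673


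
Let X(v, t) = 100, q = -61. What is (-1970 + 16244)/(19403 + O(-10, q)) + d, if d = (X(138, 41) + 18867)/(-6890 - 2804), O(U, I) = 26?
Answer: -230137687/188344726 ≈ -1.2219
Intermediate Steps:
d = -18967/9694 (d = (100 + 18867)/(-6890 - 2804) = 18967/(-9694) = 18967*(-1/9694) = -18967/9694 ≈ -1.9566)
(-1970 + 16244)/(19403 + O(-10, q)) + d = (-1970 + 16244)/(19403 + 26) - 18967/9694 = 14274/19429 - 18967/9694 = -230137687/188344726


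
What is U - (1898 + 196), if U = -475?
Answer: -2569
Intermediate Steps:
U - (1898 + 196) = -475 - (1898 + 196) = -475 - 1*2094 = -475 - 2094 = -2569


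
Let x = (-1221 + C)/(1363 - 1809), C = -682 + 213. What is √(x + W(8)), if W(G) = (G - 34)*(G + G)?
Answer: I*√20498829/223 ≈ 20.303*I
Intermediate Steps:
C = -469
W(G) = 2*G*(-34 + G) (W(G) = (-34 + G)*(2*G) = 2*G*(-34 + G))
x = 845/223 (x = (-1221 - 469)/(1363 - 1809) = -1690/(-446) = -1690*(-1/446) = 845/223 ≈ 3.7892)
√(x + W(8)) = √(845/223 + 2*8*(-34 + 8)) = √(845/223 + 2*8*(-26)) = √(845/223 - 416) = √(-91923/223) = I*√20498829/223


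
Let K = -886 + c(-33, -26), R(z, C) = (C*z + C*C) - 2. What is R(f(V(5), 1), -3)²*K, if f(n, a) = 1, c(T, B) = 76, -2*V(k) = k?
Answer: -12960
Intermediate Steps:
V(k) = -k/2
R(z, C) = -2 + C² + C*z (R(z, C) = (C*z + C²) - 2 = (C² + C*z) - 2 = -2 + C² + C*z)
K = -810 (K = -886 + 76 = -810)
R(f(V(5), 1), -3)²*K = (-2 + (-3)² - 3*1)²*(-810) = (-2 + 9 - 3)²*(-810) = 4²*(-810) = 16*(-810) = -12960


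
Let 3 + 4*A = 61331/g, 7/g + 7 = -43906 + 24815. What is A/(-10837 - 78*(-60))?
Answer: 1171299459/172396 ≈ 6794.2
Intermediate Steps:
g = -7/19098 (g = 7/(-7 + (-43906 + 24815)) = 7/(-7 - 19091) = 7/(-19098) = 7*(-1/19098) = -7/19098 ≈ -0.00036653)
A = -1171299459/28 (A = -3/4 + (61331/(-7/19098))/4 = -3/4 + (61331*(-19098/7))/4 = -3/4 + (1/4)*(-1171299438/7) = -3/4 - 585649719/14 = -1171299459/28 ≈ -4.1832e+7)
A/(-10837 - 78*(-60)) = -1171299459/(28*(-10837 - 78*(-60))) = -1171299459/(28*(-10837 + 4680)) = -1171299459/28/(-6157) = -1171299459/28*(-1/6157) = 1171299459/172396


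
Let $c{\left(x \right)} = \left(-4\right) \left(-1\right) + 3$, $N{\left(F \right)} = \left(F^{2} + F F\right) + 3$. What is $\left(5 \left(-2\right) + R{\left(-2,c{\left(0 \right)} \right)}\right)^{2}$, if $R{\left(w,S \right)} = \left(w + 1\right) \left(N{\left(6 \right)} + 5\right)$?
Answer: $8100$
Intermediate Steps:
$N{\left(F \right)} = 3 + 2 F^{2}$ ($N{\left(F \right)} = \left(F^{2} + F^{2}\right) + 3 = 2 F^{2} + 3 = 3 + 2 F^{2}$)
$c{\left(x \right)} = 7$ ($c{\left(x \right)} = 4 + 3 = 7$)
$R{\left(w,S \right)} = 80 + 80 w$ ($R{\left(w,S \right)} = \left(w + 1\right) \left(\left(3 + 2 \cdot 6^{2}\right) + 5\right) = \left(1 + w\right) \left(\left(3 + 2 \cdot 36\right) + 5\right) = \left(1 + w\right) \left(\left(3 + 72\right) + 5\right) = \left(1 + w\right) \left(75 + 5\right) = \left(1 + w\right) 80 = 80 + 80 w$)
$\left(5 \left(-2\right) + R{\left(-2,c{\left(0 \right)} \right)}\right)^{2} = \left(5 \left(-2\right) + \left(80 + 80 \left(-2\right)\right)\right)^{2} = \left(-10 + \left(80 - 160\right)\right)^{2} = \left(-10 - 80\right)^{2} = \left(-90\right)^{2} = 8100$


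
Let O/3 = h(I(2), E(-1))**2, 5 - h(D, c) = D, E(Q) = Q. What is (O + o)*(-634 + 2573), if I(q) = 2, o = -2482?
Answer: -4760245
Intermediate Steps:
h(D, c) = 5 - D
O = 27 (O = 3*(5 - 1*2)**2 = 3*(5 - 2)**2 = 3*3**2 = 3*9 = 27)
(O + o)*(-634 + 2573) = (27 - 2482)*(-634 + 2573) = -2455*1939 = -4760245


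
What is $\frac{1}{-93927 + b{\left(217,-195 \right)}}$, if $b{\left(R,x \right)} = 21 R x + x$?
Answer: $- \frac{1}{982737} \approx -1.0176 \cdot 10^{-6}$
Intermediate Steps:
$b{\left(R,x \right)} = x + 21 R x$ ($b{\left(R,x \right)} = 21 R x + x = x + 21 R x$)
$\frac{1}{-93927 + b{\left(217,-195 \right)}} = \frac{1}{-93927 - 195 \left(1 + 21 \cdot 217\right)} = \frac{1}{-93927 - 195 \left(1 + 4557\right)} = \frac{1}{-93927 - 888810} = \frac{1}{-982737} = - \frac{1}{982737}$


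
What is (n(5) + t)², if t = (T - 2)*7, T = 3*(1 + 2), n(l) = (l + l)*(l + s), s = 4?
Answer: 19321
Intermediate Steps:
n(l) = 2*l*(4 + l) (n(l) = (l + l)*(l + 4) = (2*l)*(4 + l) = 2*l*(4 + l))
T = 9 (T = 3*3 = 9)
t = 49 (t = (9 - 2)*7 = 7*7 = 49)
(n(5) + t)² = (2*5*(4 + 5) + 49)² = (2*5*9 + 49)² = (90 + 49)² = 139² = 19321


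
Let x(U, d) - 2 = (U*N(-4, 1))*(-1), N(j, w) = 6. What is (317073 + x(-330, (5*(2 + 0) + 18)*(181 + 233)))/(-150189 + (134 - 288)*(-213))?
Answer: -319055/117387 ≈ -2.7180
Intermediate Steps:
x(U, d) = 2 - 6*U (x(U, d) = 2 + (U*6)*(-1) = 2 + (6*U)*(-1) = 2 - 6*U)
(317073 + x(-330, (5*(2 + 0) + 18)*(181 + 233)))/(-150189 + (134 - 288)*(-213)) = (317073 + (2 - 6*(-330)))/(-150189 + (134 - 288)*(-213)) = (317073 + (2 + 1980))/(-150189 - 154*(-213)) = (317073 + 1982)/(-150189 + 32802) = 319055/(-117387) = 319055*(-1/117387) = -319055/117387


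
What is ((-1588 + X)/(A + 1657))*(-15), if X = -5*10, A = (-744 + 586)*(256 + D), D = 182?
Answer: -24570/67547 ≈ -0.36375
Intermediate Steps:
A = -69204 (A = (-744 + 586)*(256 + 182) = -158*438 = -69204)
X = -50
((-1588 + X)/(A + 1657))*(-15) = ((-1588 - 50)/(-69204 + 1657))*(-15) = -1638/(-67547)*(-15) = -1638*(-1/67547)*(-15) = (1638/67547)*(-15) = -24570/67547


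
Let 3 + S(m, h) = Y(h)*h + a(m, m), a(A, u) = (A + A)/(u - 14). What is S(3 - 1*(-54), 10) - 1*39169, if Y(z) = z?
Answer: -1679982/43 ≈ -39069.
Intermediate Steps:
a(A, u) = 2*A/(-14 + u) (a(A, u) = (2*A)/(-14 + u) = 2*A/(-14 + u))
S(m, h) = -3 + h² + 2*m/(-14 + m) (S(m, h) = -3 + (h*h + 2*m/(-14 + m)) = -3 + (h² + 2*m/(-14 + m)) = -3 + h² + 2*m/(-14 + m))
S(3 - 1*(-54), 10) - 1*39169 = (2*(3 - 1*(-54)) + (-14 + (3 - 1*(-54)))*(-3 + 10²))/(-14 + (3 - 1*(-54))) - 1*39169 = (2*(3 + 54) + (-14 + (3 + 54))*(-3 + 100))/(-14 + (3 + 54)) - 39169 = (2*57 + (-14 + 57)*97)/(-14 + 57) - 39169 = (114 + 43*97)/43 - 39169 = (114 + 4171)/43 - 39169 = (1/43)*4285 - 39169 = 4285/43 - 39169 = -1679982/43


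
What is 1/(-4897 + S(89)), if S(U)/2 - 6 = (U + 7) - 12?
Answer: -1/4717 ≈ -0.00021200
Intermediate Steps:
S(U) = 2 + 2*U (S(U) = 12 + 2*((U + 7) - 12) = 12 + 2*((7 + U) - 12) = 12 + 2*(-5 + U) = 12 + (-10 + 2*U) = 2 + 2*U)
1/(-4897 + S(89)) = 1/(-4897 + (2 + 2*89)) = 1/(-4897 + (2 + 178)) = 1/(-4897 + 180) = 1/(-4717) = -1/4717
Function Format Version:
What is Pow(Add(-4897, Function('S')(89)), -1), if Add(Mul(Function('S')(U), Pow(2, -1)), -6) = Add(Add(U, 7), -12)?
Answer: Rational(-1, 4717) ≈ -0.00021200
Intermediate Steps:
Function('S')(U) = Add(2, Mul(2, U)) (Function('S')(U) = Add(12, Mul(2, Add(Add(U, 7), -12))) = Add(12, Mul(2, Add(Add(7, U), -12))) = Add(12, Mul(2, Add(-5, U))) = Add(12, Add(-10, Mul(2, U))) = Add(2, Mul(2, U)))
Pow(Add(-4897, Function('S')(89)), -1) = Pow(Add(-4897, Add(2, Mul(2, 89))), -1) = Pow(Add(-4897, Add(2, 178)), -1) = Pow(Add(-4897, 180), -1) = Pow(-4717, -1) = Rational(-1, 4717)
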